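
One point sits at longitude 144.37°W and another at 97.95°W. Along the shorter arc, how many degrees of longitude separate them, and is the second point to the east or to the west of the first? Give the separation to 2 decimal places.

Raw difference: -97.95 − -144.37 = 46.42°.
Normalise into (−180°, 180°]: 46.42° stays 46.42°.
Positive ⇒ the second point lies to the east; separation 46.42°.

46.42° east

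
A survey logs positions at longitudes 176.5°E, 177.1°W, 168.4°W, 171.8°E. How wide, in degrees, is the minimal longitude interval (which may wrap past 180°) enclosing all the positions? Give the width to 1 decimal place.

Sort the longitudes: -177.1°, -168.4°, +171.8°, +176.5°.
Eastward gaps between consecutive values (wrapping around): 8.7°, 340.2°, 4.7°, 6.4°.
Largest gap = 340.2° ⇒ minimal covering band is its complement: 360° − 340.2° = 19.8°.
Band runs from +171.8° eastward to -168.4°, crossing the antimeridian.

19.8°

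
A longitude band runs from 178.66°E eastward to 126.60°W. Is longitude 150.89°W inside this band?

Yes

Band width going east from +178.66° to -126.60°: ((-126.60 − 178.66) mod 360) = 54.74°.
Offset of -150.89° east of the west edge: ((-150.89 − 178.66) mod 360) = 30.45°.
30.45° ≤ 54.74° ⇒ inside.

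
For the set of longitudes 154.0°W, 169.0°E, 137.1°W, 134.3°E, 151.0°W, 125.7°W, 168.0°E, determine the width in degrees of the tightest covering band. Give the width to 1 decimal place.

Sort the longitudes: -154.0°, -151.0°, -137.1°, -125.7°, +134.3°, +168.0°, +169.0°.
Eastward gaps between consecutive values (wrapping around): 3.0°, 13.9°, 11.4°, 260.0°, 33.7°, 1.0°, 37.0°.
Largest gap = 260.0° ⇒ minimal covering band is its complement: 360° − 260.0° = 100.0°.
Band runs from +134.3° eastward to -125.7°, crossing the antimeridian.

100.0°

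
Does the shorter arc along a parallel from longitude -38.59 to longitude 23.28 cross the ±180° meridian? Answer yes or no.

Signed shortest Δλ = ((23.28 − -38.59 + 180) mod 360) − 180 = 61.87°.
Going east by 61.87° from -38.59° reaches +23.28° without touching 180°.

No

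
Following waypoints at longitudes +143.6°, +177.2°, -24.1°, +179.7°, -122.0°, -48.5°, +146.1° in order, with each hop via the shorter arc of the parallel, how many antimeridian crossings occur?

Leg 1: +143.6° → +177.2°, shortest Δλ = 33.6° (east) — does not cross 180°.
Leg 2: +177.2° → -24.1°, shortest Δλ = 158.7° (east) — crosses 180°.
Leg 3: -24.1° → +179.7°, shortest Δλ = -156.2° (west) — crosses 180°.
Leg 4: +179.7° → -122.0°, shortest Δλ = 58.3° (east) — crosses 180°.
Leg 5: -122.0° → -48.5°, shortest Δλ = 73.5° (east) — does not cross 180°.
Leg 6: -48.5° → +146.1°, shortest Δλ = -165.4° (west) — crosses 180°.
Total crossings: 4.

4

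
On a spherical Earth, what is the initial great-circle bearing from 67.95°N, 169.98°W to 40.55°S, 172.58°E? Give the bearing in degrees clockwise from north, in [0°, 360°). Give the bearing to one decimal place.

194.0°

Δλ = 172.58 − -169.98 = 342.56°; wrapped into (−180°, 180°]: -17.44°.
θ = atan2( sin Δλ · cos φ₂ , cos φ₁ · sin φ₂ − sin φ₁ · cos φ₂ · cos Δλ )
  = atan2(-0.22773, -0.91595) = -166.038° → normalised to [0°, 360°): 193.962°.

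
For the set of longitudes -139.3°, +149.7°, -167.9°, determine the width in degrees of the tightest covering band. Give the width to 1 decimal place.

71.0°

Sort the longitudes: -167.9°, -139.3°, +149.7°.
Eastward gaps between consecutive values (wrapping around): 28.6°, 289.0°, 42.4°.
Largest gap = 289.0° ⇒ minimal covering band is its complement: 360° − 289.0° = 71.0°.
Band runs from +149.7° eastward to -139.3°, crossing the antimeridian.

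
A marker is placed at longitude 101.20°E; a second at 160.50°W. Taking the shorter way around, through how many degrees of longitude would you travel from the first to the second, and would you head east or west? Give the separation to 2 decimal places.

Raw difference: -160.50 − 101.20 = -261.7°.
Normalise into (−180°, 180°]: -261.7° + 360° = 98.3°.
Positive ⇒ the second point lies to the east; separation 98.30°.

98.30° east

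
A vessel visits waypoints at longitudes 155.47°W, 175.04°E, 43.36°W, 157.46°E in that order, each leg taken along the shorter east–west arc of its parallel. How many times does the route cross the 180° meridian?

Leg 1: -155.47° → +175.04°, shortest Δλ = -29.49° (west) — crosses 180°.
Leg 2: +175.04° → -43.36°, shortest Δλ = 141.6° (east) — crosses 180°.
Leg 3: -43.36° → +157.46°, shortest Δλ = -159.18° (west) — crosses 180°.
Total crossings: 3.

3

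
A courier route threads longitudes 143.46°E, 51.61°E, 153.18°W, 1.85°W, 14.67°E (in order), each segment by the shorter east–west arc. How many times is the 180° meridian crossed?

Leg 1: +143.46° → +51.61°, shortest Δλ = -91.85° (west) — does not cross 180°.
Leg 2: +51.61° → -153.18°, shortest Δλ = 155.21° (east) — crosses 180°.
Leg 3: -153.18° → -1.85°, shortest Δλ = 151.33° (east) — does not cross 180°.
Leg 4: -1.85° → +14.67°, shortest Δλ = 16.52° (east) — does not cross 180°.
Total crossings: 1.

1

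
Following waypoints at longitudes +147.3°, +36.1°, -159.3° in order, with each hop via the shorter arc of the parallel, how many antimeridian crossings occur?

Leg 1: +147.3° → +36.1°, shortest Δλ = -111.2° (west) — does not cross 180°.
Leg 2: +36.1° → -159.3°, shortest Δλ = 164.6° (east) — crosses 180°.
Total crossings: 1.

1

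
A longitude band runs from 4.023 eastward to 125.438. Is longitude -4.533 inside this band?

No

Band width going east from +4.023° to +125.438°: ((125.438 − 4.023) mod 360) = 121.415°.
Offset of -4.533° east of the west edge: ((-4.533 − 4.023) mod 360) = 351.444°.
351.444° > 121.415° ⇒ outside.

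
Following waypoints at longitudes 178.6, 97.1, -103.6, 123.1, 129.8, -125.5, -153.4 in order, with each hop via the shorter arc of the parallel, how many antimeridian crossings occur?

3

Leg 1: +178.6° → +97.1°, shortest Δλ = -81.5° (west) — does not cross 180°.
Leg 2: +97.1° → -103.6°, shortest Δλ = 159.3° (east) — crosses 180°.
Leg 3: -103.6° → +123.1°, shortest Δλ = -133.3° (west) — crosses 180°.
Leg 4: +123.1° → +129.8°, shortest Δλ = 6.7° (east) — does not cross 180°.
Leg 5: +129.8° → -125.5°, shortest Δλ = 104.7° (east) — crosses 180°.
Leg 6: -125.5° → -153.4°, shortest Δλ = -27.9° (west) — does not cross 180°.
Total crossings: 3.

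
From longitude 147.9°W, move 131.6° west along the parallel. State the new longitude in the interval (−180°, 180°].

Start at -147.9°; shift −131.6° → -279.5°.
-279.5° lies outside (−180°, 180°]; add 360° → +80.5°.

80.5°E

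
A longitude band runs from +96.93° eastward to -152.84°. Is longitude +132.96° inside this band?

Yes

Band width going east from +96.93° to -152.84°: ((-152.84 − 96.93) mod 360) = 110.23°.
Offset of +132.96° east of the west edge: ((132.96 − 96.93) mod 360) = 36.03°.
36.03° ≤ 110.23° ⇒ inside.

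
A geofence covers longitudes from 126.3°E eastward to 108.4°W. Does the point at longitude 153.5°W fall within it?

Yes

Band width going east from +126.3° to -108.4°: ((-108.4 − 126.3) mod 360) = 125.3°.
Offset of -153.5° east of the west edge: ((-153.5 − 126.3) mod 360) = 80.2°.
80.2° ≤ 125.3° ⇒ inside.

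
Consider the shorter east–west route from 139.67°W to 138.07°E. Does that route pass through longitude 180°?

Naïve |138.07 − -139.67| = 277.74° > 180°, so the shorter arc goes the other way round — across 180°.
Signed shortest Δλ = ((138.07 − -139.67 + 180) mod 360) − 180 = -82.26°.
Going west by 82.26° from -139.67° passes through 180° before reaching +138.07°.

Yes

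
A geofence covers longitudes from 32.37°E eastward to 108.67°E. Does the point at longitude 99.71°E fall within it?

Band width going east from +32.37° to +108.67°: ((108.67 − 32.37) mod 360) = 76.30°.
Offset of +99.71° east of the west edge: ((99.71 − 32.37) mod 360) = 67.34°.
67.34° ≤ 76.30° ⇒ inside.

Yes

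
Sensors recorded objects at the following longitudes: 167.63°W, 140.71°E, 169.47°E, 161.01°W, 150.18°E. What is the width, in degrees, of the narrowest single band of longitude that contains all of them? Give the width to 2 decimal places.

58.28°

Sort the longitudes: -167.63°, -161.01°, +140.71°, +150.18°, +169.47°.
Eastward gaps between consecutive values (wrapping around): 6.62°, 301.72°, 9.47°, 19.29°, 22.90°.
Largest gap = 301.72° ⇒ minimal covering band is its complement: 360° − 301.72° = 58.28°.
Band runs from +140.71° eastward to -161.01°, crossing the antimeridian.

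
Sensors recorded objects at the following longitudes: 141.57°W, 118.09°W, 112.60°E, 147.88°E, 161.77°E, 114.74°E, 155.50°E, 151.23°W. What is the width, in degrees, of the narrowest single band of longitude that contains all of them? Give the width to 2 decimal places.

Sort the longitudes: -151.23°, -141.57°, -118.09°, +112.60°, +114.74°, +147.88°, +155.50°, +161.77°.
Eastward gaps between consecutive values (wrapping around): 9.66°, 23.48°, 230.69°, 2.14°, 33.14°, 7.62°, 6.27°, 47.00°.
Largest gap = 230.69° ⇒ minimal covering band is its complement: 360° − 230.69° = 129.31°.
Band runs from +112.60° eastward to -118.09°, crossing the antimeridian.

129.31°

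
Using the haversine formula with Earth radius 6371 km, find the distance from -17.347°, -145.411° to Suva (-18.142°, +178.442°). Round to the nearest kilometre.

Δλ = 178.442 − -145.411 = 323.853°; wrapped into (−180°, 180°]: -36.147°.
Δφ = -18.142 − -17.347 = -0.795°.
a = sin²(Δφ/2) + cos φ₁ · cos φ₂ · sin²(Δλ/2) = 0.087350.
c = 2·atan2(√a, √(1−a)) = 0.60006 rad → d = 6371·c ≈ 3823.01 km.

3823 km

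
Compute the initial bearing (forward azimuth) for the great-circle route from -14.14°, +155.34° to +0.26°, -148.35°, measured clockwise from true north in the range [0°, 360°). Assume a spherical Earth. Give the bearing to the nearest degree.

Δλ = -148.35 − 155.34 = -303.69°; wrapped into (−180°, 180°]: 56.31°.
θ = atan2( sin Δλ · cos φ₂ , cos φ₁ · sin φ₂ − sin φ₁ · cos φ₂ · cos Δλ )
  = atan2(0.83204, 0.13991) = 80.455° → normalised to [0°, 360°): 80.455°.

80°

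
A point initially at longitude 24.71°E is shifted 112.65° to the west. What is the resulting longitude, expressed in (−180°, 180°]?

Start at +24.71°; shift −112.65° → -87.94°.
-87.94° already lies in (−180°, 180°].

87.94°W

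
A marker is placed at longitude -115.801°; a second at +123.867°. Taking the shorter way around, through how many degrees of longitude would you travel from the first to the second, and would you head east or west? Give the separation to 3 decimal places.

Raw difference: 123.867 − -115.801 = 239.668°.
Normalise into (−180°, 180°]: 239.668° − 360° = -120.332°.
Negative ⇒ the second point lies to the west; separation 120.332°.

120.332° west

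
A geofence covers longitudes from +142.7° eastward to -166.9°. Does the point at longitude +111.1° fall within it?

Band width going east from +142.7° to -166.9°: ((-166.9 − 142.7) mod 360) = 50.4°.
Offset of +111.1° east of the west edge: ((111.1 − 142.7) mod 360) = 328.4°.
328.4° > 50.4° ⇒ outside.

No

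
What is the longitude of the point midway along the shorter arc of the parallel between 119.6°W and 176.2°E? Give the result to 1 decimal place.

Signed shortest Δλ from -119.6° to +176.2° is -64.2°.
Midpoint longitude = -119.6° + (-64.2°)/2 = -119.6° − 32.1° = -151.7°.
(The naïve average (-119.6 + +176.2)/2 = 28.3° is on the wrong side of the globe.)

151.7°W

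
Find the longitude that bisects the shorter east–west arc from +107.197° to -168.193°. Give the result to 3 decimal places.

+149.502°

Signed shortest Δλ from +107.197° to -168.193° is +84.610°.
Midpoint longitude = +107.197° + (+84.610°)/2 = +107.197° + 42.305° = +149.502°.
(The naïve average (+107.197 + -168.193)/2 = -30.498° is on the wrong side of the globe.)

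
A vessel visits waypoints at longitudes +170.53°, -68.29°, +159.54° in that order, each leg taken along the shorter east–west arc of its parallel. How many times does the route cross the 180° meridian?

2

Leg 1: +170.53° → -68.29°, shortest Δλ = 121.18° (east) — crosses 180°.
Leg 2: -68.29° → +159.54°, shortest Δλ = -132.17° (west) — crosses 180°.
Total crossings: 2.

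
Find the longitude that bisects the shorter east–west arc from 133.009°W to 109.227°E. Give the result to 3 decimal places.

168.109°E

Signed shortest Δλ from -133.009° to +109.227° is -117.764°.
Midpoint longitude = -133.009° + (-117.764°)/2 = -133.009° − 58.882° = -191.891°.
Normalise into (−180°, 180°]: +168.109°.
(The naïve average (-133.009 + +109.227)/2 = -11.891° is on the wrong side of the globe.)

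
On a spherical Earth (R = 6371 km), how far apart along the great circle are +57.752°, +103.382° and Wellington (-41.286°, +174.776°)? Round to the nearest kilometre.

12840 km

Δλ = 174.776 − 103.382 = 71.394°.
Δφ = -41.286 − 57.752 = -99.038°.
a = sin²(Δφ/2) + cos φ₁ · cos φ₂ · sin²(Δλ/2) = 0.715056.
c = 2·atan2(√a, √(1−a)) = 2.01541 rad → d = 6371·c ≈ 12840.20 km.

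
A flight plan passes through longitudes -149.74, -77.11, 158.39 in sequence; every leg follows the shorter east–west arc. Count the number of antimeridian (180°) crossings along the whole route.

1

Leg 1: -149.74° → -77.11°, shortest Δλ = 72.63° (east) — does not cross 180°.
Leg 2: -77.11° → +158.39°, shortest Δλ = -124.5° (west) — crosses 180°.
Total crossings: 1.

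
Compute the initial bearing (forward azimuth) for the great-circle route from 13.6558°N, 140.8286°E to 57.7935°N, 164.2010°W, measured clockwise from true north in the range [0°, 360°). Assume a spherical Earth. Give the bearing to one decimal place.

Δλ = -164.2010 − 140.8286 = -305.0296°; wrapped into (−180°, 180°]: 54.9704°.
θ = atan2( sin Δλ · cos φ₂ , cos φ₁ · sin φ₂ − sin φ₁ · cos φ₂ · cos Δλ )
  = atan2(0.43643, 0.74999) = 30.196° → normalised to [0°, 360°): 30.196°.

30.2°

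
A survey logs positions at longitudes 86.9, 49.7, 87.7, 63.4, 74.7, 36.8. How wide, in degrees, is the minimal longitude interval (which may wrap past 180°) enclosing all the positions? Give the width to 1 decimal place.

Sort the longitudes: +36.8°, +49.7°, +63.4°, +74.7°, +86.9°, +87.7°.
Eastward gaps between consecutive values (wrapping around): 12.9°, 13.7°, 11.3°, 12.2°, 0.8°, 309.1°.
Largest gap = 309.1° ⇒ minimal covering band is its complement: 360° − 309.1° = 50.9°.
Band runs from +36.8° eastward to +87.7°.

50.9°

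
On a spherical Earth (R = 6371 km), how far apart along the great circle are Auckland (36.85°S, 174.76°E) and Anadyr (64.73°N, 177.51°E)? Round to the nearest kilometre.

11298 km

Δλ = 177.51 − 174.76 = 2.75°.
Δφ = 64.73 − -36.85 = 101.58°.
a = sin²(Δφ/2) + cos φ₁ · cos φ₂ · sin²(Δλ/2) = 0.600565.
c = 2·atan2(√a, √(1−a)) = 1.77331 rad → d = 6371·c ≈ 11297.74 km.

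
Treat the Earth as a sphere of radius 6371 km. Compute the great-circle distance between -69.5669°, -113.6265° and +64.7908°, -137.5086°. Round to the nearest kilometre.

15054 km

Δλ = -137.5086 − -113.6265 = -23.8821°.
Δφ = 64.7908 − -69.5669 = 134.3577°.
a = sin²(Δφ/2) + cos φ₁ · cos φ₂ · sin²(Δλ/2) = 0.855933.
c = 2·atan2(√a, √(1−a)) = 2.36295 rad → d = 6371·c ≈ 15054.35 km.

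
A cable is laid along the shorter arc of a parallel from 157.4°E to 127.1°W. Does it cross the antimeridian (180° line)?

Yes

Naïve |-127.1 − 157.4| = 284.5° > 180°, so the shorter arc goes the other way round — across 180°.
Signed shortest Δλ = ((-127.1 − 157.4 + 180) mod 360) − 180 = 75.5°.
Going east by 75.5° from +157.4° passes through 180° before reaching -127.1°.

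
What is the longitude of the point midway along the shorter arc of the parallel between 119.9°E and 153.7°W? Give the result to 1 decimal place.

Signed shortest Δλ from +119.9° to -153.7° is +86.4°.
Midpoint longitude = +119.9° + (+86.4°)/2 = +119.9° + 43.2° = +163.1°.
(The naïve average (+119.9 + -153.7)/2 = -16.9° is on the wrong side of the globe.)

163.1°E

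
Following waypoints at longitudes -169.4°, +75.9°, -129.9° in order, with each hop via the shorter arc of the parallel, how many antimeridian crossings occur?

Leg 1: -169.4° → +75.9°, shortest Δλ = -114.7° (west) — crosses 180°.
Leg 2: +75.9° → -129.9°, shortest Δλ = 154.2° (east) — crosses 180°.
Total crossings: 2.

2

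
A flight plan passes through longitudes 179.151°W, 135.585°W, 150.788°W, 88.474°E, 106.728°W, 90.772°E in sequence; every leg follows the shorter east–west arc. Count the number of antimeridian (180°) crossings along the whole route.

3

Leg 1: -179.151° → -135.585°, shortest Δλ = 43.566° (east) — does not cross 180°.
Leg 2: -135.585° → -150.788°, shortest Δλ = -15.203° (west) — does not cross 180°.
Leg 3: -150.788° → +88.474°, shortest Δλ = -120.738° (west) — crosses 180°.
Leg 4: +88.474° → -106.728°, shortest Δλ = 164.798° (east) — crosses 180°.
Leg 5: -106.728° → +90.772°, shortest Δλ = -162.5° (west) — crosses 180°.
Total crossings: 3.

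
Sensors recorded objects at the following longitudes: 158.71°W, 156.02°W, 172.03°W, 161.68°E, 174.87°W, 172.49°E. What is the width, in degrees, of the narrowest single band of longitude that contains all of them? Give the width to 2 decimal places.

42.30°

Sort the longitudes: -174.87°, -172.03°, -158.71°, -156.02°, +161.68°, +172.49°.
Eastward gaps between consecutive values (wrapping around): 2.84°, 13.32°, 2.69°, 317.70°, 10.81°, 12.64°.
Largest gap = 317.70° ⇒ minimal covering band is its complement: 360° − 317.70° = 42.30°.
Band runs from +161.68° eastward to -156.02°, crossing the antimeridian.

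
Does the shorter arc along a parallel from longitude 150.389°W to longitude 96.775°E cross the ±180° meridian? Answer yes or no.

Naïve |96.775 − -150.389| = 247.164° > 180°, so the shorter arc goes the other way round — across 180°.
Signed shortest Δλ = ((96.775 − -150.389 + 180) mod 360) − 180 = -112.836°.
Going west by 112.836° from -150.389° passes through 180° before reaching +96.775°.

Yes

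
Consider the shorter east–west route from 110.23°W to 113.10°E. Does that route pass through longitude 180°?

Yes

Naïve |113.10 − -110.23| = 223.33° > 180°, so the shorter arc goes the other way round — across 180°.
Signed shortest Δλ = ((113.10 − -110.23 + 180) mod 360) − 180 = -136.67°.
Going west by 136.67° from -110.23° passes through 180° before reaching +113.10°.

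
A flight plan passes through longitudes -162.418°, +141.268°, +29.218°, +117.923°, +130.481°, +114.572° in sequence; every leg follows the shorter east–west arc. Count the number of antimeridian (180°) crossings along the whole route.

Leg 1: -162.418° → +141.268°, shortest Δλ = -56.314° (west) — crosses 180°.
Leg 2: +141.268° → +29.218°, shortest Δλ = -112.05° (west) — does not cross 180°.
Leg 3: +29.218° → +117.923°, shortest Δλ = 88.705° (east) — does not cross 180°.
Leg 4: +117.923° → +130.481°, shortest Δλ = 12.558° (east) — does not cross 180°.
Leg 5: +130.481° → +114.572°, shortest Δλ = -15.909° (west) — does not cross 180°.
Total crossings: 1.

1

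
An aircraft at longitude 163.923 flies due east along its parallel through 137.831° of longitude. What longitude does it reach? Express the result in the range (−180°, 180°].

Start at +163.923°; shift +137.831° → +301.754°.
+301.754° lies outside (−180°, 180°]; subtract 360° → -58.246°.

-58.246°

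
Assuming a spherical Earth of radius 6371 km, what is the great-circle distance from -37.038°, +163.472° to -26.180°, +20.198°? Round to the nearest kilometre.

12005 km

Δλ = 20.198 − 163.472 = -143.274°.
Δφ = -26.180 − -37.038 = 10.858°.
a = sin²(Δφ/2) + cos φ₁ · cos φ₂ · sin²(Δλ/2) = 0.654203.
c = 2·atan2(√a, √(1−a)) = 1.88431 rad → d = 6371·c ≈ 12004.96 km.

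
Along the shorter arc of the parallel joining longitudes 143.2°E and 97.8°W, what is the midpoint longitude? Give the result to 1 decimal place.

157.3°W

Signed shortest Δλ from +143.2° to -97.8° is +119.0°.
Midpoint longitude = +143.2° + (+119.0°)/2 = +143.2° + 59.5° = +202.7°.
Normalise into (−180°, 180°]: -157.3°.
(The naïve average (+143.2 + -97.8)/2 = 22.7° is on the wrong side of the globe.)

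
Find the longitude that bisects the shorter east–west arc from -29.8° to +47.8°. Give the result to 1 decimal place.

Signed shortest Δλ from -29.8° to +47.8° is +77.6°.
Midpoint longitude = -29.8° + (+77.6°)/2 = -29.8° + 38.8° = +9.0°.

+9.0°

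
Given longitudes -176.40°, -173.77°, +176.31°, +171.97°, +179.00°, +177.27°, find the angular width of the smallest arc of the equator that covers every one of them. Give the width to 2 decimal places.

14.26°

Sort the longitudes: -176.40°, -173.77°, +171.97°, +176.31°, +177.27°, +179.00°.
Eastward gaps between consecutive values (wrapping around): 2.63°, 345.74°, 4.34°, 0.96°, 1.73°, 4.60°.
Largest gap = 345.74° ⇒ minimal covering band is its complement: 360° − 345.74° = 14.26°.
Band runs from +171.97° eastward to -173.77°, crossing the antimeridian.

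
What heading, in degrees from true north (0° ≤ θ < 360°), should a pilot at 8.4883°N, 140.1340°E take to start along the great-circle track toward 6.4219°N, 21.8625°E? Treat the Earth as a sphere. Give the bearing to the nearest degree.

282°

Δλ = 21.8625 − 140.1340 = -118.2715°.
θ = atan2( sin Δλ · cos φ₂ , cos φ₁ · sin φ₂ − sin φ₁ · cos φ₂ · cos Δλ )
  = atan2(-0.87519, 0.18010) = -78.372° → normalised to [0°, 360°): 281.628°.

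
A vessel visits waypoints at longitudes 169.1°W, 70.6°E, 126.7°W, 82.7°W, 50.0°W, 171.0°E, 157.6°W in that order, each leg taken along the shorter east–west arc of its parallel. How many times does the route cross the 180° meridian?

4

Leg 1: -169.1° → +70.6°, shortest Δλ = -120.3° (west) — crosses 180°.
Leg 2: +70.6° → -126.7°, shortest Δλ = 162.7° (east) — crosses 180°.
Leg 3: -126.7° → -82.7°, shortest Δλ = 44.0° (east) — does not cross 180°.
Leg 4: -82.7° → -50.0°, shortest Δλ = 32.7° (east) — does not cross 180°.
Leg 5: -50.0° → +171.0°, shortest Δλ = -139.0° (west) — crosses 180°.
Leg 6: +171.0° → -157.6°, shortest Δλ = 31.4° (east) — crosses 180°.
Total crossings: 4.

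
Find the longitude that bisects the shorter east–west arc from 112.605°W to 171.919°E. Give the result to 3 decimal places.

Signed shortest Δλ from -112.605° to +171.919° is -75.476°.
Midpoint longitude = -112.605° + (-75.476°)/2 = -112.605° − 37.738° = -150.343°.
(The naïve average (-112.605 + +171.919)/2 = 29.657° is on the wrong side of the globe.)

150.343°W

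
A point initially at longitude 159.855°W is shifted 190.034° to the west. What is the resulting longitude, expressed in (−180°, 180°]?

Start at -159.855°; shift −190.034° → -349.889°.
-349.889° lies outside (−180°, 180°]; add 360° → +10.111°.

10.111°E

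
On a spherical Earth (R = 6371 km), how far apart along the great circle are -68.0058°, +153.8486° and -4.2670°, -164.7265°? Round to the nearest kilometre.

Δλ = -164.7265 − 153.8486 = -318.5751°; wrapped into (−180°, 180°]: 41.4249°.
Δφ = -4.2670 − -68.0058 = 63.7388°.
a = sin²(Δφ/2) + cos φ₁ · cos φ₂ · sin²(Δλ/2) = 0.325485.
c = 2·atan2(√a, √(1−a)) = 1.21426 rad → d = 6371·c ≈ 7736.06 km.

7736 km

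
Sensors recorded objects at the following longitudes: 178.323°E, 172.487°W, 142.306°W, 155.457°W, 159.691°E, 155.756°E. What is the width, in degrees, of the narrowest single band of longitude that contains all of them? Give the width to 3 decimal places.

61.938°

Sort the longitudes: -172.487°, -155.457°, -142.306°, +155.756°, +159.691°, +178.323°.
Eastward gaps between consecutive values (wrapping around): 17.030°, 13.151°, 298.062°, 3.935°, 18.632°, 9.190°.
Largest gap = 298.062° ⇒ minimal covering band is its complement: 360° − 298.062° = 61.938°.
Band runs from +155.756° eastward to -142.306°, crossing the antimeridian.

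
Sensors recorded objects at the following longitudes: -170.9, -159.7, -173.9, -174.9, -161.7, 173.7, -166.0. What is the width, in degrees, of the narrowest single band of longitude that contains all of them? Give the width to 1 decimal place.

26.6°

Sort the longitudes: -174.9°, -173.9°, -170.9°, -166.0°, -161.7°, -159.7°, +173.7°.
Eastward gaps between consecutive values (wrapping around): 1.0°, 3.0°, 4.9°, 4.3°, 2.0°, 333.4°, 11.4°.
Largest gap = 333.4° ⇒ minimal covering band is its complement: 360° − 333.4° = 26.6°.
Band runs from +173.7° eastward to -159.7°, crossing the antimeridian.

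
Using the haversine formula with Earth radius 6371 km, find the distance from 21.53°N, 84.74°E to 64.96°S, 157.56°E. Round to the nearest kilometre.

11396 km

Δλ = 157.56 − 84.74 = 72.82°.
Δφ = -64.96 − 21.53 = -86.49°.
a = sin²(Δφ/2) + cos φ₁ · cos φ₂ · sin²(Δλ/2) = 0.608101.
c = 2·atan2(√a, √(1−a)) = 1.78872 rad → d = 6371·c ≈ 11395.93 km.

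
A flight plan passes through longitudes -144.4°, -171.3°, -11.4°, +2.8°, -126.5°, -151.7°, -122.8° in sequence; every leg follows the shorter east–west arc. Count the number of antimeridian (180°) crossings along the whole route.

Leg 1: -144.4° → -171.3°, shortest Δλ = -26.9° (west) — does not cross 180°.
Leg 2: -171.3° → -11.4°, shortest Δλ = 159.9° (east) — does not cross 180°.
Leg 3: -11.4° → +2.8°, shortest Δλ = 14.2° (east) — does not cross 180°.
Leg 4: +2.8° → -126.5°, shortest Δλ = -129.3° (west) — does not cross 180°.
Leg 5: -126.5° → -151.7°, shortest Δλ = -25.2° (west) — does not cross 180°.
Leg 6: -151.7° → -122.8°, shortest Δλ = 28.9° (east) — does not cross 180°.
Total crossings: 0.

0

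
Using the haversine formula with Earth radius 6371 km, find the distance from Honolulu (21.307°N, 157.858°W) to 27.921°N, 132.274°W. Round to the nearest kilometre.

2683 km

Δλ = -132.274 − -157.858 = 25.584°.
Δφ = 27.921 − 21.307 = 6.614°.
a = sin²(Δφ/2) + cos φ₁ · cos φ₂ · sin²(Δλ/2) = 0.043684.
c = 2·atan2(√a, √(1−a)) = 0.42112 rad → d = 6371·c ≈ 2682.94 km.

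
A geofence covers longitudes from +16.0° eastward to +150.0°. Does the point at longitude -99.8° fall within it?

Band width going east from +16.0° to +150.0°: ((150.0 − 16.0) mod 360) = 134.0°.
Offset of -99.8° east of the west edge: ((-99.8 − 16.0) mod 360) = 244.2°.
244.2° > 134.0° ⇒ outside.

No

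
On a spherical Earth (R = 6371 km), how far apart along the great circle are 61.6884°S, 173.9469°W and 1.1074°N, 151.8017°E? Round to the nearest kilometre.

Δλ = 151.8017 − -173.9469 = 325.7486°; wrapped into (−180°, 180°]: -34.2514°.
Δφ = 1.1074 − -61.6884 = 62.7958°.
a = sin²(Δφ/2) + cos φ₁ · cos φ₂ · sin²(Δλ/2) = 0.312535.
c = 2·atan2(√a, √(1−a)) = 1.18648 rad → d = 6371·c ≈ 7559.04 km.

7559 km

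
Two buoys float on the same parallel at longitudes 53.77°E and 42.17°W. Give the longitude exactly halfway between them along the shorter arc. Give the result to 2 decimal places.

Signed shortest Δλ from +53.77° to -42.17° is -95.94°.
Midpoint longitude = +53.77° + (-95.94°)/2 = +53.77° − 47.97° = +5.80°.

5.80°E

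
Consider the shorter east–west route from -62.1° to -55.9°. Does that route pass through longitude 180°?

No

Signed shortest Δλ = ((-55.9 − -62.1 + 180) mod 360) − 180 = 6.2°.
Going east by 6.2° from -62.1° reaches -55.9° without touching 180°.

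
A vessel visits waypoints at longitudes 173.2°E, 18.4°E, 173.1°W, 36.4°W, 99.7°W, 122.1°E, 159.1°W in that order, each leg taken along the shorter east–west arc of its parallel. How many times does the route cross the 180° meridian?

3

Leg 1: +173.2° → +18.4°, shortest Δλ = -154.8° (west) — does not cross 180°.
Leg 2: +18.4° → -173.1°, shortest Δλ = 168.5° (east) — crosses 180°.
Leg 3: -173.1° → -36.4°, shortest Δλ = 136.7° (east) — does not cross 180°.
Leg 4: -36.4° → -99.7°, shortest Δλ = -63.3° (west) — does not cross 180°.
Leg 5: -99.7° → +122.1°, shortest Δλ = -138.2° (west) — crosses 180°.
Leg 6: +122.1° → -159.1°, shortest Δλ = 78.8° (east) — crosses 180°.
Total crossings: 3.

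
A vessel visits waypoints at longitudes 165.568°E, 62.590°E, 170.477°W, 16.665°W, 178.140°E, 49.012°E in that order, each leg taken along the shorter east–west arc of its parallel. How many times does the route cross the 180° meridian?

2

Leg 1: +165.568° → +62.590°, shortest Δλ = -102.978° (west) — does not cross 180°.
Leg 2: +62.590° → -170.477°, shortest Δλ = 126.933° (east) — crosses 180°.
Leg 3: -170.477° → -16.665°, shortest Δλ = 153.812° (east) — does not cross 180°.
Leg 4: -16.665° → +178.140°, shortest Δλ = -165.195° (west) — crosses 180°.
Leg 5: +178.140° → +49.012°, shortest Δλ = -129.128° (west) — does not cross 180°.
Total crossings: 2.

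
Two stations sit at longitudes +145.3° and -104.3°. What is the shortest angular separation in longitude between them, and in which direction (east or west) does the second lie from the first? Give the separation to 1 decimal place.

110.4° east

Raw difference: -104.3 − 145.3 = -249.6°.
Normalise into (−180°, 180°]: -249.6° + 360° = 110.4°.
Positive ⇒ the second point lies to the east; separation 110.4°.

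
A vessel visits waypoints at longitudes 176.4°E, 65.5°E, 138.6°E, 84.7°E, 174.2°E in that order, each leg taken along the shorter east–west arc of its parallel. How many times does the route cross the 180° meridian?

Leg 1: +176.4° → +65.5°, shortest Δλ = -110.9° (west) — does not cross 180°.
Leg 2: +65.5° → +138.6°, shortest Δλ = 73.1° (east) — does not cross 180°.
Leg 3: +138.6° → +84.7°, shortest Δλ = -53.9° (west) — does not cross 180°.
Leg 4: +84.7° → +174.2°, shortest Δλ = 89.5° (east) — does not cross 180°.
Total crossings: 0.

0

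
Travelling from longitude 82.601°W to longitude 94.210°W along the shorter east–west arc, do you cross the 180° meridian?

No

Signed shortest Δλ = ((-94.210 − -82.601 + 180) mod 360) − 180 = -11.609°.
Going west by 11.609° from -82.601° reaches -94.210° without touching 180°.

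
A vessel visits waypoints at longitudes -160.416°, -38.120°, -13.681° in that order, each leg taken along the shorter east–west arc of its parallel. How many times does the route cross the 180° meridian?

Leg 1: -160.416° → -38.120°, shortest Δλ = 122.296° (east) — does not cross 180°.
Leg 2: -38.120° → -13.681°, shortest Δλ = 24.439° (east) — does not cross 180°.
Total crossings: 0.

0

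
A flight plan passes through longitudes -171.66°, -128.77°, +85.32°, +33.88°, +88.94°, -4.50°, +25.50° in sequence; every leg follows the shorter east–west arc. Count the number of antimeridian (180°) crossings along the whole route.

1

Leg 1: -171.66° → -128.77°, shortest Δλ = 42.89° (east) — does not cross 180°.
Leg 2: -128.77° → +85.32°, shortest Δλ = -145.91° (west) — crosses 180°.
Leg 3: +85.32° → +33.88°, shortest Δλ = -51.44° (west) — does not cross 180°.
Leg 4: +33.88° → +88.94°, shortest Δλ = 55.06° (east) — does not cross 180°.
Leg 5: +88.94° → -4.50°, shortest Δλ = -93.44° (west) — does not cross 180°.
Leg 6: -4.50° → +25.50°, shortest Δλ = 30.0° (east) — does not cross 180°.
Total crossings: 1.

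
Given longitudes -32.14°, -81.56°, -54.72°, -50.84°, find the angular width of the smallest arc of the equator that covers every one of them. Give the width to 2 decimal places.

Sort the longitudes: -81.56°, -54.72°, -50.84°, -32.14°.
Eastward gaps between consecutive values (wrapping around): 26.84°, 3.88°, 18.70°, 310.58°.
Largest gap = 310.58° ⇒ minimal covering band is its complement: 360° − 310.58° = 49.42°.
Band runs from -81.56° eastward to -32.14°.

49.42°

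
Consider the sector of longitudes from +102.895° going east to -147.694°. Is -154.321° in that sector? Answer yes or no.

Yes

Band width going east from +102.895° to -147.694°: ((-147.694 − 102.895) mod 360) = 109.411°.
Offset of -154.321° east of the west edge: ((-154.321 − 102.895) mod 360) = 102.784°.
102.784° ≤ 109.411° ⇒ inside.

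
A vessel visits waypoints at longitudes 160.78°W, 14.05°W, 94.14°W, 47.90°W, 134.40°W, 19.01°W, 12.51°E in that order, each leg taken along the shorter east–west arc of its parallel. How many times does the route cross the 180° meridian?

Leg 1: -160.78° → -14.05°, shortest Δλ = 146.73° (east) — does not cross 180°.
Leg 2: -14.05° → -94.14°, shortest Δλ = -80.09° (west) — does not cross 180°.
Leg 3: -94.14° → -47.90°, shortest Δλ = 46.24° (east) — does not cross 180°.
Leg 4: -47.90° → -134.40°, shortest Δλ = -86.5° (west) — does not cross 180°.
Leg 5: -134.40° → -19.01°, shortest Δλ = 115.39° (east) — does not cross 180°.
Leg 6: -19.01° → +12.51°, shortest Δλ = 31.52° (east) — does not cross 180°.
Total crossings: 0.

0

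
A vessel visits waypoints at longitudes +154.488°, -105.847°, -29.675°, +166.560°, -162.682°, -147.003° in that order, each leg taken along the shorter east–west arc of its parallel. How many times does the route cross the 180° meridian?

Leg 1: +154.488° → -105.847°, shortest Δλ = 99.665° (east) — crosses 180°.
Leg 2: -105.847° → -29.675°, shortest Δλ = 76.172° (east) — does not cross 180°.
Leg 3: -29.675° → +166.560°, shortest Δλ = -163.765° (west) — crosses 180°.
Leg 4: +166.560° → -162.682°, shortest Δλ = 30.758° (east) — crosses 180°.
Leg 5: -162.682° → -147.003°, shortest Δλ = 15.679° (east) — does not cross 180°.
Total crossings: 3.

3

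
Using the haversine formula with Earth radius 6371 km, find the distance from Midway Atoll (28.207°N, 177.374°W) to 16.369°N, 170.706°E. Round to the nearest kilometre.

Δλ = 170.706 − -177.374 = 348.080°; wrapped into (−180°, 180°]: -11.920°.
Δφ = 16.369 − 28.207 = -11.838°.
a = sin²(Δφ/2) + cos φ₁ · cos φ₂ · sin²(Δλ/2) = 0.019750.
c = 2·atan2(√a, √(1−a)) = 0.28200 rad → d = 6371·c ≈ 1796.65 km.

1797 km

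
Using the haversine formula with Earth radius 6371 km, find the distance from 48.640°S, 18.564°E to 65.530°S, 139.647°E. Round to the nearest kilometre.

Δλ = 139.647 − 18.564 = 121.083°.
Δφ = -65.530 − -48.640 = -16.890°.
a = sin²(Δφ/2) + cos φ₁ · cos φ₂ · sin²(Δλ/2) = 0.229078.
c = 2·atan2(√a, √(1−a)) = 0.99817 rad → d = 6371·c ≈ 6359.32 km.

6359 km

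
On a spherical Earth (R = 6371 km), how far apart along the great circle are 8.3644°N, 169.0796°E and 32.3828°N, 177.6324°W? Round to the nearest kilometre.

Δλ = -177.6324 − 169.0796 = -346.7120°; wrapped into (−180°, 180°]: 13.2880°.
Δφ = 32.3828 − 8.3644 = 24.0184°.
a = sin²(Δφ/2) + cos φ₁ · cos φ₂ · sin²(Δλ/2) = 0.054477.
c = 2·atan2(√a, √(1−a)) = 0.47115 rad → d = 6371·c ≈ 3001.71 km.

3002 km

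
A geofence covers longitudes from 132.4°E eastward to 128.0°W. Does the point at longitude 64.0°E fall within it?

No

Band width going east from +132.4° to -128.0°: ((-128.0 − 132.4) mod 360) = 99.6°.
Offset of +64.0° east of the west edge: ((64.0 − 132.4) mod 360) = 291.6°.
291.6° > 99.6° ⇒ outside.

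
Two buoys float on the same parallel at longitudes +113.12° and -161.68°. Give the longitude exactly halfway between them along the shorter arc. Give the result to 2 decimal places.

+155.72°

Signed shortest Δλ from +113.12° to -161.68° is +85.20°.
Midpoint longitude = +113.12° + (+85.20°)/2 = +113.12° + 42.60° = +155.72°.
(The naïve average (+113.12 + -161.68)/2 = -24.28° is on the wrong side of the globe.)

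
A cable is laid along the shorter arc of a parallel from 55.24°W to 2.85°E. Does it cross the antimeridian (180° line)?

Signed shortest Δλ = ((2.85 − -55.24 + 180) mod 360) − 180 = 58.09°.
Going east by 58.09° from -55.24° reaches +2.85° without touching 180°.

No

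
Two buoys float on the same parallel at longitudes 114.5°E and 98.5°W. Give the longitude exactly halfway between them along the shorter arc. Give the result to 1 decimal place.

172.0°W

Signed shortest Δλ from +114.5° to -98.5° is +147.0°.
Midpoint longitude = +114.5° + (+147.0°)/2 = +114.5° + 73.5° = +188.0°.
Normalise into (−180°, 180°]: -172.0°.
(The naïve average (+114.5 + -98.5)/2 = 8.0° is on the wrong side of the globe.)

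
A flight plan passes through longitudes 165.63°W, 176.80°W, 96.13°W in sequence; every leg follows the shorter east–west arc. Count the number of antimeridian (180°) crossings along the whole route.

0

Leg 1: -165.63° → -176.80°, shortest Δλ = -11.17° (west) — does not cross 180°.
Leg 2: -176.80° → -96.13°, shortest Δλ = 80.67° (east) — does not cross 180°.
Total crossings: 0.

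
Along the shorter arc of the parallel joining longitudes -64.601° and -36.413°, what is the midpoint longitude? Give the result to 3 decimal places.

Signed shortest Δλ from -64.601° to -36.413° is +28.188°.
Midpoint longitude = -64.601° + (+28.188°)/2 = -64.601° + 14.094° = -50.507°.

-50.507°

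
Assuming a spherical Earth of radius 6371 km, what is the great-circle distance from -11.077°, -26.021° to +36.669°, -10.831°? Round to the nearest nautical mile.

Δλ = -10.831 − -26.021 = 15.190°.
Δφ = 36.669 − -11.077 = 47.746°.
a = sin²(Δφ/2) + cos φ₁ · cos φ₂ · sin²(Δλ/2) = 0.177541.
c = 2·atan2(√a, √(1−a)) = 0.86988 rad → d = 6371·c ≈ 5542.02 km ≈ 2992.45 nmi.

2992 nmi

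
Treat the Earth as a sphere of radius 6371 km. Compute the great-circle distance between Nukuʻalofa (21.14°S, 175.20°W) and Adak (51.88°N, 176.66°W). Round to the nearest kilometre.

8121 km

Δλ = -176.66 − -175.20 = -1.46°.
Δφ = 51.88 − -21.14 = 73.02°.
a = sin²(Δφ/2) + cos φ₁ · cos φ₂ · sin²(Δλ/2) = 0.354075.
c = 2·atan2(√a, √(1−a)) = 1.27463 rad → d = 6371·c ≈ 8120.70 km.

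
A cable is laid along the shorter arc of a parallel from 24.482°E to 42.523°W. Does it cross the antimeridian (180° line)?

No

Signed shortest Δλ = ((-42.523 − 24.482 + 180) mod 360) − 180 = -67.005°.
Going west by 67.005° from +24.482° reaches -42.523° without touching 180°.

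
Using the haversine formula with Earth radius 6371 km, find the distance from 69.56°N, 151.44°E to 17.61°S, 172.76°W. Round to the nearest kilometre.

10094 km

Δλ = -172.76 − 151.44 = -324.20°; wrapped into (−180°, 180°]: 35.80°.
Δφ = -17.61 − 69.56 = -87.17°.
a = sin²(Δφ/2) + cos φ₁ · cos φ₂ · sin²(Δλ/2) = 0.506758.
c = 2·atan2(√a, √(1−a)) = 1.58431 rad → d = 6371·c ≈ 10093.66 km.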